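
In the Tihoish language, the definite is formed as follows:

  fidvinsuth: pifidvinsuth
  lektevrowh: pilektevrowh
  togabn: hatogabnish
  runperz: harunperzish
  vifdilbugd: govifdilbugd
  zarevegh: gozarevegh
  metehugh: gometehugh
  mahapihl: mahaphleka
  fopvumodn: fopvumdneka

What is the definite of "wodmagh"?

fidvinsuth and zarevegh both end in -h yet inflect differently (pifidvinsuth, gozarevegh), so the final letter is not what conditions the rule; the second-to-last letter is.
"wodmagh" has second-to-last letter 'g'. The stems whose second-to-last letter is 'g' (vifdilbugd → govifdilbugd, zarevegh → gozarevegh, metehugh → gometehugh) add the prefix go-.
So wodmagh → gowodmagh.

gowodmagh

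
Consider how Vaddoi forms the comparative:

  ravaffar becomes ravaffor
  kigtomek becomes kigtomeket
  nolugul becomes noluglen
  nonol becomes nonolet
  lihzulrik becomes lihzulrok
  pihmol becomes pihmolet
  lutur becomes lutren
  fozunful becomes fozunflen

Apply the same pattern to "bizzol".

bizzolet

"bizzol" has last vowel 'o'. The stems whose last vowel is 'o' (nonol → nonolet, pihmol → pihmolet) add -et.
So bizzol → bizzolet.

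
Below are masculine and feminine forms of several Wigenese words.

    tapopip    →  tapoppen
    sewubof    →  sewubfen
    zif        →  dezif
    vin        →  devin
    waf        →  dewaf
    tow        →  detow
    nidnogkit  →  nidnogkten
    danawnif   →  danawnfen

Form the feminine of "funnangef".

waf and sewubof both end in -f yet inflect differently (dewaf, sewubfen), so the final letter is not what conditions the rule; the number of vowels is.
"funnangef" has 3 vowels. The stems with 3 vowels (sewubof → sewubfen, danawnif → danawnfen, tapopip → tapoppen) delete the last vowel and add -en.
So funnangef → funnangfen.

funnangfen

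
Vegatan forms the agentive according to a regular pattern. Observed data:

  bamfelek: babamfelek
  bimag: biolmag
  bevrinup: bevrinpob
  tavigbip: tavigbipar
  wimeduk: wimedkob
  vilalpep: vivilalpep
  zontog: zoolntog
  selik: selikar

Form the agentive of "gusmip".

tavigbip and vilalpep both end in -p yet inflect differently (tavigbipar, vivilalpep), so the final letter is not what conditions the rule; the last vowel is.
"gusmip" has last vowel 'i'. The stems whose last vowel is 'i' (selik → selikar, tavigbip → tavigbipar) add -ar.
So gusmip → gusmipar.

gusmipar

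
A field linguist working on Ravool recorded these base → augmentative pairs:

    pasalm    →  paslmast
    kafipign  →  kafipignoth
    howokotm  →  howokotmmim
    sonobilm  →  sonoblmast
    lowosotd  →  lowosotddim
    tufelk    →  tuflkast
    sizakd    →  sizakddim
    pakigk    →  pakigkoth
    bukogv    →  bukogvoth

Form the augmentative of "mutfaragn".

pakigk and tufelk both end in -k yet inflect differently (pakigkoth, tuflkast), so the final letter is not what conditions the rule; the second-to-last letter is.
"mutfaragn" has second-to-last letter 'g'. The stems whose second-to-last letter is 'g' (pakigk → pakigkoth, bukogv → bukogvoth, kafipign → kafipignoth) add -oth.
The other patterns: stems whose second-to-last letter is 'l' delete the last vowel and add -ast; stems whose second-to-last letter is 'k' or 't' double the final consonant and add -im.
So mutfaragn → mutfaragnoth.

mutfaragnoth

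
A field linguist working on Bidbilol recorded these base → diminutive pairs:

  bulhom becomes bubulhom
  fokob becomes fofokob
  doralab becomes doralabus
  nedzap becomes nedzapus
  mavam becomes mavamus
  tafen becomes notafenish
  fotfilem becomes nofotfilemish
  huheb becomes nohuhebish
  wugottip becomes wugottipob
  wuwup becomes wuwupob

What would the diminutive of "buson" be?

bubuson

fokob and doralab both end in -b yet inflect differently (fofokob, doralabus), so the final letter is not what conditions the rule; the last vowel is.
"buson" has last vowel 'o'. The stems whose last vowel is 'o' (bulhom → bubulhom, fokob → fofokob) repeat the first consonant+vowel as a prefix.
The other patterns: stems whose last vowel is 'a' add -us; stems whose last vowel is 'e' add no- … -ish around the stem; stems whose last vowel is 'i' or 'u' add -ob.
So buson → bubuson.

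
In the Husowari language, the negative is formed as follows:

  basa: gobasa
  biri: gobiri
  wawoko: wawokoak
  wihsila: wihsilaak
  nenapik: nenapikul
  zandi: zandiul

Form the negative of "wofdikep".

wofdikepak

basa and wihsila both end in -a yet inflect differently (gobasa, wihsilaak), so the final letter is not what conditions the rule; the first letter is.
"wofdikep" begins with w-. The stems beginning with w- (wawoko → wawokoak, wihsila → wihsilaak) add -ak.
The other patterns: stems beginning with b- add the prefix go-; stems beginning with n- or z- add -ul.
So wofdikep → wofdikepak.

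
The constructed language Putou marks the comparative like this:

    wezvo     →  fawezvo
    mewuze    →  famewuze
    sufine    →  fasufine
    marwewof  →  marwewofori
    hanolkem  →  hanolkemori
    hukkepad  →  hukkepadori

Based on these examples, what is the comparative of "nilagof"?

nilagofori

"nilagof" ends in a consonant. The stems ending in a consonant (marwewof → marwewofori, hanolkem → hanolkemori, hukkepad → hukkepadori) add -ori.
The other pattern: stems ending in a vowel add the prefix fa-.
So nilagof → nilagofori.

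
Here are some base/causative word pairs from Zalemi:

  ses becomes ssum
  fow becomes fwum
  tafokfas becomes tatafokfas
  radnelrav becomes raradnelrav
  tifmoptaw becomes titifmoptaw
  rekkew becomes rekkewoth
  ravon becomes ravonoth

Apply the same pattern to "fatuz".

fatuzoth

fow and rekkew both end in -w yet inflect differently (fwum, rekkewoth), so the final letter is not what conditions the rule; the number of vowels is.
"fatuz" has 2 vowels. The stems with 2 vowels (ravon → ravonoth, rekkew → rekkewoth) add -oth.
The other patterns: stems with 1 vowel delete the last vowel and add -um; stems with 3 vowels repeat the first consonant+vowel as a prefix.
So fatuz → fatuzoth.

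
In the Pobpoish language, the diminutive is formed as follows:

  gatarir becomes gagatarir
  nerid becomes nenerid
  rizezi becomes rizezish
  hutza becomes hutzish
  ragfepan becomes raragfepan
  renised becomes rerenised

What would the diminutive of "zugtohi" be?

"zugtohi" ends in a vowel. The stems ending in a vowel (hutza → hutzish, rizezi → rizezish) drop the final letter and add -ish.
So zugtohi → zugtohish.

zugtohish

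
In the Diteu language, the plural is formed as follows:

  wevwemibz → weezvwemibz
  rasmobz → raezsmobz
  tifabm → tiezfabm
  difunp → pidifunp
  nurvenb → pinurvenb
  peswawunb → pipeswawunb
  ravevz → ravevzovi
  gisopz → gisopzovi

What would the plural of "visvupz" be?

wevwemibz and ravevz both end in -z yet inflect differently (weezvwemibz, ravevzovi), so the final letter is not what conditions the rule; the second-to-last letter is.
"visvupz" has second-to-last letter 'p'. The one such stem in the data (gisopz → gisopzovi) adds -ovi, so the same rule applies.
The other patterns: stems whose second-to-last letter is 'b' insert -ez- after the first vowel; stems whose second-to-last letter is 'n' add the prefix pi-.
So visvupz → visvupzovi.

visvupzovi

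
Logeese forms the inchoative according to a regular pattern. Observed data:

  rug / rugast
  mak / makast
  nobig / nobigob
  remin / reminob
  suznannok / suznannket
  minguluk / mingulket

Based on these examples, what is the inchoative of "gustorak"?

"gustorak" has 3 vowels. The stems with 3 vowels (suznannok → suznannket, minguluk → mingulket) delete the last vowel and add -et.
So gustorak → gustorket.

gustorket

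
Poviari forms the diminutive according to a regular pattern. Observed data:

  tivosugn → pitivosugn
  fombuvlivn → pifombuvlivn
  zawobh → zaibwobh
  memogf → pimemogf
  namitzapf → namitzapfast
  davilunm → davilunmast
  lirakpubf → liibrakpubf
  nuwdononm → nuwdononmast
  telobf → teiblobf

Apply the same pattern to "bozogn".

pibozogn

memogf and lirakpubf both end in -f yet inflect differently (pimemogf, liibrakpubf), so the final letter is not what conditions the rule; the second-to-last letter is.
"bozogn" has second-to-last letter 'g'. The stems whose second-to-last letter is 'g' (tivosugn → pitivosugn, memogf → pimemogf) add the prefix pi-.
The other patterns: stems whose second-to-last letter is 'b' insert -ib- after the first vowel; stems whose second-to-last letter is 'n' or 'p' add -ast.
So bozogn → pibozogn.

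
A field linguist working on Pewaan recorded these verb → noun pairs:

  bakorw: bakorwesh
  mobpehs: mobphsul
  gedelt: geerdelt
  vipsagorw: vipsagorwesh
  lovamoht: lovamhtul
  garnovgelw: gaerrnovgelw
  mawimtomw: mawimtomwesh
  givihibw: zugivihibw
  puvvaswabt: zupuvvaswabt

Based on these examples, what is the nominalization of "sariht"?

sarhtul

puvvaswabt and lovamoht both end in -t yet inflect differently (zupuvvaswabt, lovamhtul), so the final letter is not what conditions the rule; the second-to-last letter is.
"sariht" has second-to-last letter 'h'. The stems whose second-to-last letter is 'h' (lovamoht → lovamhtul, mobpehs → mobphsul) delete the last vowel and add -ul.
So sariht → sarhtul.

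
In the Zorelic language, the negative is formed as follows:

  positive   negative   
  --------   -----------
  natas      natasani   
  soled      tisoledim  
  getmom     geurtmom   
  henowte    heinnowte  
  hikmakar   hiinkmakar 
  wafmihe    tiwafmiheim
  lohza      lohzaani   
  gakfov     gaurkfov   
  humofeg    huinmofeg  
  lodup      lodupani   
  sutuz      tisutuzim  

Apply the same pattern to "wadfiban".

"wadfiban" begins with w-. The one such stem in the data (wafmihe → tiwafmiheim) adds ti- … -im around the stem, so the same rule applies.
So wadfiban → tiwadfibanim.

tiwadfibanim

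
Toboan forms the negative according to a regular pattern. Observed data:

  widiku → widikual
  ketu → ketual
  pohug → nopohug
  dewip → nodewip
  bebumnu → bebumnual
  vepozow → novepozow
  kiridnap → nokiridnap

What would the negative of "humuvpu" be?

pohug and bebumnu both have last vowel 'u' yet inflect differently (nopohug, bebumnual), so the last vowel is not what conditions the rule; whether the stem ends in a vowel or a consonant is.
"humuvpu" ends in a vowel. The stems ending in a vowel (bebumnu → bebumnual, ketu → ketual, widiku → widikual) add -al.
The other pattern: stems ending in a consonant add the prefix no-.
So humuvpu → humuvpual.

humuvpual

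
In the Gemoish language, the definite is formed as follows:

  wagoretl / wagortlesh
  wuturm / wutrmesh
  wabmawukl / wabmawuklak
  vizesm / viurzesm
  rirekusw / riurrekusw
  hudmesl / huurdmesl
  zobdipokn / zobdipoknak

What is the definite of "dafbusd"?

daurfbusd

"dafbusd" has second-to-last letter 's'. The stems whose second-to-last letter is 's' (rirekusw → riurrekusw, vizesm → viurzesm, hudmesl → huurdmesl) insert -ur- after the first vowel.
So dafbusd → daurfbusd.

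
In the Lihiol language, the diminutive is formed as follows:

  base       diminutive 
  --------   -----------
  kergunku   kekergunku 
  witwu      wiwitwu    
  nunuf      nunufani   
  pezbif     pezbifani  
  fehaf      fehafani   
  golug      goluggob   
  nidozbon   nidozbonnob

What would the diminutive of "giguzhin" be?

giguzhinnob

"giguzhin" ends in -n. The one such stem in the data (nidozbon → nidozbonnob) doubles the final consonant and adds -ob (as does golug), so the same rule applies.
The other patterns: stems ending in -u repeat the first consonant+vowel as a prefix; stems ending in -f add -ani.
So giguzhin → giguzhinnob.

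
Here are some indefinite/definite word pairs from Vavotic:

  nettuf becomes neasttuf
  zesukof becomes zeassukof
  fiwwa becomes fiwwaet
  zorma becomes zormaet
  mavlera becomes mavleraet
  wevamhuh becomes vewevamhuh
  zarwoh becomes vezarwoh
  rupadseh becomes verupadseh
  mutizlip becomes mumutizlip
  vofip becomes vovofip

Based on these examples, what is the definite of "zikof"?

nettuf and wevamhuh both have last vowel 'u' yet inflect differently (neasttuf, vewevamhuh), so the last vowel is not what conditions the rule; the final letter is.
"zikof" ends in -f. The stems ending in -f (nettuf → neasttuf, zesukof → zeassukof) insert -as- after the first vowel.
So zikof → ziaskof.

ziaskof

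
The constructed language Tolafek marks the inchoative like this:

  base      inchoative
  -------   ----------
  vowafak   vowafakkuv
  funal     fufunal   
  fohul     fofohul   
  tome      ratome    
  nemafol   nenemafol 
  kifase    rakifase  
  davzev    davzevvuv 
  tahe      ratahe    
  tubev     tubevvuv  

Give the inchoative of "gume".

"gume" ends in -e. The stems ending in -e (tahe → ratahe, tome → ratome, kifase → rakifase) add the prefix ra-.
The other patterns: stems ending in -l repeat the first consonant+vowel as a prefix; stems ending in -k or -v double the final consonant and add -uv.
So gume → ragume.

ragume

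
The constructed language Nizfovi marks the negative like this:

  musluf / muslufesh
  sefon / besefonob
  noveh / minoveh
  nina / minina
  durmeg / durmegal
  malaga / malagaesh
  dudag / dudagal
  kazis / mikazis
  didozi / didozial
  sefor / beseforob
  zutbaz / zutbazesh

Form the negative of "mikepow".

mikepowesh

nina and malaga both end in -a yet inflect differently (minina, malagaesh), so the final letter is not what conditions the rule; the first letter is.
"mikepow" begins with m-. The stems beginning with m- (musluf → muslufesh, malaga → malagaesh) add -esh.
The other patterns: stems beginning with s- add be- … -ob around the stem; stems beginning with d- add -al; stems beginning with k- or n- add the prefix mi-.
So mikepow → mikepowesh.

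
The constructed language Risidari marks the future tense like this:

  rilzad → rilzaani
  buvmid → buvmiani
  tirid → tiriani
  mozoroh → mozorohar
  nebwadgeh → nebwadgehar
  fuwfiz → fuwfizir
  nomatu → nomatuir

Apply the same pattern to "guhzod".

buvmid and fuwfiz both have last vowel 'i' yet inflect differently (buvmiani, fuwfizir), so the last vowel is not what conditions the rule; the final letter is.
"guhzod" ends in -d. The stems ending in -d (rilzad → rilzaani, buvmid → buvmiani, tirid → tiriani) drop the final letter and add -ani.
The other patterns: stems ending in -h add -ar; stems ending in -u or -z add -ir.
So guhzod → guhzoani.

guhzoani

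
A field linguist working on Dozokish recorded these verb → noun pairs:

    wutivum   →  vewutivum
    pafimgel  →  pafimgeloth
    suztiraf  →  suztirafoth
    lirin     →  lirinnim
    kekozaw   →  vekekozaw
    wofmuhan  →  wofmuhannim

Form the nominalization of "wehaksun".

wehaksunnim

wofmuhan and kekozaw both have last vowel 'a' yet inflect differently (wofmuhannim, vekekozaw), so the last vowel is not what conditions the rule; the final letter is.
"wehaksun" ends in -n. The stems ending in -n (lirin → lirinnim, wofmuhan → wofmuhannim) double the final consonant and add -im.
So wehaksun → wehaksunnim.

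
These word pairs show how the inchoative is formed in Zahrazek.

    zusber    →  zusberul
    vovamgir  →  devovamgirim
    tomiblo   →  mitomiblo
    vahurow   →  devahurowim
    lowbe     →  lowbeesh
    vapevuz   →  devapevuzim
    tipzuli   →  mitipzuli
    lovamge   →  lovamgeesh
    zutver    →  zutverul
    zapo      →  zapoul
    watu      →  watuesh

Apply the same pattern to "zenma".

zenmaul

"zenma" begins with z-. The stems beginning with z- (zusber → zusberul, zapo → zapoul, zutver → zutverul) add -ul.
The other patterns: stems beginning with v- add de- … -im around the stem; stems beginning with t- add the prefix mi-; stems beginning with l- or w- add -esh.
So zenma → zenmaul.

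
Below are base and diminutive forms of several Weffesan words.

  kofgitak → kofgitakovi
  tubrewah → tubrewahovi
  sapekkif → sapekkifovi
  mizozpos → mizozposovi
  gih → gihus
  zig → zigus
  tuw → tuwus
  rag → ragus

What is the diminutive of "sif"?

tubrewah and gih both end in -h yet inflect differently (tubrewahovi, gihus), so the final letter is not what conditions the rule; the number of vowels is.
"sif" has 1 vowel. The stems with 1 vowel (gih → gihus, zig → zigus, tuw → tuwus) add -us.
The other pattern: stems with 3 vowels add -ovi.
So sif → sifus.

sifus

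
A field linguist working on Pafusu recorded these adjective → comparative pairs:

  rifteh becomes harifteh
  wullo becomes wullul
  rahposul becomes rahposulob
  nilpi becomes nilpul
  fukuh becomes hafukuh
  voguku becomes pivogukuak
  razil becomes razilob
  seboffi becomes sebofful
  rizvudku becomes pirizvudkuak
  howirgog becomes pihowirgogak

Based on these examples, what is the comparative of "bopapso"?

seboffi and razil both have last vowel 'i' yet inflect differently (sebofful, razilob), so the last vowel is not what conditions the rule; the final letter is.
"bopapso" ends in -o. The one such stem in the data (wullo → wullul) drops the final letter and adds -ul (as do seboffi, nilpi), so the same rule applies.
The other patterns: stems ending in -h add the prefix ha-; stems ending in -l add -ob; stems ending in -g or -u add pi- … -ak around the stem.
So bopapso → bopapsul.

bopapsul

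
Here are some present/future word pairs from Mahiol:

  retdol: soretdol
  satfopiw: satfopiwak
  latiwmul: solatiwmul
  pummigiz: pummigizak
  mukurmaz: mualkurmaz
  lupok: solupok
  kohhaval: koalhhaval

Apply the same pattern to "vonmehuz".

sovonmehuz

pummigiz and mukurmaz both end in -z yet inflect differently (pummigizak, mualkurmaz), so the final letter is not what conditions the rule; the last vowel is.
"vonmehuz" has last vowel 'u'. The one such stem in the data (latiwmul → solatiwmul) adds the prefix so-, so the same rule applies.
The other patterns: stems whose last vowel is 'i' add -ak; stems whose last vowel is 'a' insert -al- after the first vowel.
So vonmehuz → sovonmehuz.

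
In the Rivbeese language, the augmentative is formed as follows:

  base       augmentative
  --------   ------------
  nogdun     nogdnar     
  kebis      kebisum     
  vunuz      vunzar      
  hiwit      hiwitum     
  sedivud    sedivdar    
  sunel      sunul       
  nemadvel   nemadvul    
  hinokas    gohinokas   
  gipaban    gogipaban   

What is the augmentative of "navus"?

navsar

kebis and hinokas both end in -s yet inflect differently (kebisum, gohinokas), so the final letter is not what conditions the rule; the last vowel is.
"navus" has last vowel 'u'. The stems whose last vowel is 'u' (vunuz → vunzar, sedivud → sedivdar, nogdun → nogdnar) delete the last vowel and add -ar.
So navus → navsar.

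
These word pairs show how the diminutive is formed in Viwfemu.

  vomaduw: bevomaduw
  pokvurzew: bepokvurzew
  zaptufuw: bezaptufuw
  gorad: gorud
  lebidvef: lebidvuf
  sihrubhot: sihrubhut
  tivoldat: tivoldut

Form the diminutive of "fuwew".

"fuwew" ends in -w. The stems ending in -w (vomaduw → bevomaduw, pokvurzew → bepokvurzew, zaptufuw → bezaptufuw) add the prefix be-.
The other pattern: stems ending in -d, -f or -t change the last vowel to 'u'.
So fuwew → befuwew.

befuwew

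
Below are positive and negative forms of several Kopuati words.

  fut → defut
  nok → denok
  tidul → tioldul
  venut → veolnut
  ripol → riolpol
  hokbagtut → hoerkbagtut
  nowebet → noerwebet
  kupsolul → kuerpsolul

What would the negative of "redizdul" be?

fut and venut both end in -t yet inflect differently (defut, veolnut), so the final letter is not what conditions the rule; the number of vowels is.
"redizdul" has 3 vowels. The stems with 3 vowels (hokbagtut → hoerkbagtut, nowebet → noerwebet, kupsolul → kuerpsolul) insert -er- after the first vowel.
So redizdul → reerdizdul.

reerdizdul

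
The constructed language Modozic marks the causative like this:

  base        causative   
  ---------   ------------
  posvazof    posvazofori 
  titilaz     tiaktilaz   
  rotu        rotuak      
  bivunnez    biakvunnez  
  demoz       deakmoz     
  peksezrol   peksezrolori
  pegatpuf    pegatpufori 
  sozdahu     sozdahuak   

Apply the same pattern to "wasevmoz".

demoz and posvazof both have last vowel 'o' yet inflect differently (deakmoz, posvazofori), so the last vowel is not what conditions the rule; the final letter is.
"wasevmoz" ends in -z. The stems ending in -z (bivunnez → biakvunnez, titilaz → tiaktilaz, demoz → deakmoz) insert -ak- after the first vowel.
So wasevmoz → waaksevmoz.

waaksevmoz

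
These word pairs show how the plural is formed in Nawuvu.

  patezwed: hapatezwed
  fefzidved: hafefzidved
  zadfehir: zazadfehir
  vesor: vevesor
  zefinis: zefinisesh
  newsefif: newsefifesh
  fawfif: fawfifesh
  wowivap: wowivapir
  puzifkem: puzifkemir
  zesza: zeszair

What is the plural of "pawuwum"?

zadfehir and zefinis both have last vowel 'i' yet inflect differently (zazadfehir, zefinisesh), so the last vowel is not what conditions the rule; the final letter is.
"pawuwum" ends in -m. The one such stem in the data (puzifkem → puzifkemir) adds -ir, so the same rule applies.
So pawuwum → pawuwumir.

pawuwumir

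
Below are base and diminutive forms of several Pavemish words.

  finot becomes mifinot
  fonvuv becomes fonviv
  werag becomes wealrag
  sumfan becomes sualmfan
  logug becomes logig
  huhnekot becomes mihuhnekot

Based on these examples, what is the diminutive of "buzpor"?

"buzpor" has last vowel 'o'. The stems whose last vowel is 'o' (huhnekot → mihuhnekot, finot → mifinot) add the prefix mi-.
So buzpor → mibuzpor.

mibuzpor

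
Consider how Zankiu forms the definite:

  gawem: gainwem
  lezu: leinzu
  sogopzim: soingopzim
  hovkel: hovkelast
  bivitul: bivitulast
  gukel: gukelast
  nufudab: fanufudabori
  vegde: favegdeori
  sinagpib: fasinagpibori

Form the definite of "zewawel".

zewawelast

gawem and hovkel both have last vowel 'e' yet inflect differently (gainwem, hovkelast), so the last vowel is not what conditions the rule; the final letter is.
"zewawel" ends in -l. The stems ending in -l (hovkel → hovkelast, bivitul → bivitulast, gukel → gukelast) add -ast.
The other patterns: stems ending in -m or -u insert -in- after the first vowel; stems ending in -b or -e add fa- … -ori around the stem.
So zewawel → zewawelast.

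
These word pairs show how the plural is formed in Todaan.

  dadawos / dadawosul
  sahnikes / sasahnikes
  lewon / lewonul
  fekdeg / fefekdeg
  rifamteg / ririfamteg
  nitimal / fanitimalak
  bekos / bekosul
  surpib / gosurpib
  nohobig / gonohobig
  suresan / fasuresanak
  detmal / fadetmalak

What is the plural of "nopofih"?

suresan and lewon both end in -n yet inflect differently (fasuresanak, lewonul), so the final letter is not what conditions the rule; the last vowel is.
"nopofih" has last vowel 'i'. The stems whose last vowel is 'i' (nohobig → gonohobig, surpib → gosurpib) add the prefix go-.
The other patterns: stems whose last vowel is 'e' repeat the first consonant+vowel as a prefix; stems whose last vowel is 'a' add fa- … -ak around the stem; stems whose last vowel is 'o' add -ul.
So nopofih → gonopofih.

gonopofih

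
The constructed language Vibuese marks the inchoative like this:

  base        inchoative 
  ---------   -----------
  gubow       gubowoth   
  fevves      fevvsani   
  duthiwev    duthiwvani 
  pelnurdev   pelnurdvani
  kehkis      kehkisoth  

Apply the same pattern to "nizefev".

nizefvani

fevves and kehkis both end in -s yet inflect differently (fevvsani, kehkisoth), so the final letter is not what conditions the rule; the last vowel is.
"nizefev" has last vowel 'e'. The stems whose last vowel is 'e' (duthiwev → duthiwvani, fevves → fevvsani, pelnurdev → pelnurdvani) delete the last vowel and add -ani.
The other pattern: stems whose last vowel is 'i' or 'o' add -oth.
So nizefev → nizefvani.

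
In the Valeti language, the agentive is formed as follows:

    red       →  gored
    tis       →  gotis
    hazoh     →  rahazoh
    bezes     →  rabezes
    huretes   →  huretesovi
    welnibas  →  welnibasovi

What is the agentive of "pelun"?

"pelun" has 2 vowels. The stems with 2 vowels (hazoh → rahazoh, bezes → rabezes) add the prefix ra-.
The other patterns: stems with 1 vowel add the prefix go-; stems with 3 vowels add -ovi.
So pelun → rapelun.

rapelun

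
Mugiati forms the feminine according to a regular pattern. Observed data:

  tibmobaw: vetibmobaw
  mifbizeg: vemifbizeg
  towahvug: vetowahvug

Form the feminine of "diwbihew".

vediwbihew

Every pair shown (tibmobaw → vetibmobaw, mifbizeg → vemifbizeg, towahvug → vetowahvug) follows the same rule: add the prefix ve-.
So diwbihew → vediwbihew.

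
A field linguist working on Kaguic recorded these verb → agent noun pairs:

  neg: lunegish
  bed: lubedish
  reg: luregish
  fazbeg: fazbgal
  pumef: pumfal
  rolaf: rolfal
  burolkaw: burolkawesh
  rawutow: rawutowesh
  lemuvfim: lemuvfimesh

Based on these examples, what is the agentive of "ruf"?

lurufish

neg and fazbeg both end in -g yet inflect differently (lunegish, fazbgal), so the final letter is not what conditions the rule; the number of vowels is.
"ruf" has 1 vowel. The stems with 1 vowel (neg → lunegish, bed → lubedish, reg → luregish) add lu- … -ish around the stem.
The other patterns: stems with 2 vowels delete the last vowel and add -al; stems with 3 vowels add -esh.
So ruf → lurufish.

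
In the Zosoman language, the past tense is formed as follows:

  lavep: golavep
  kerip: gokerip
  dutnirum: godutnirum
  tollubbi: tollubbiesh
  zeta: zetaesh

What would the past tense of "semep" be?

gosemep

"semep" ends in a consonant. The stems ending in a consonant (lavep → golavep, kerip → gokerip, dutnirum → godutnirum) add the prefix go-.
The other pattern: stems ending in a vowel add -esh.
So semep → gosemep.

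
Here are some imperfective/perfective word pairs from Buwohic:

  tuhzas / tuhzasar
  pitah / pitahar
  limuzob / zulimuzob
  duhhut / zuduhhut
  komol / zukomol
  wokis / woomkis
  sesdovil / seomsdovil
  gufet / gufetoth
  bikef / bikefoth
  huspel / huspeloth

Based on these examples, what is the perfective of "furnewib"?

"furnewib" has last vowel 'i'. The stems whose last vowel is 'i' (wokis → woomkis, sesdovil → seomsdovil) insert -om- after the first vowel.
The other patterns: stems whose last vowel is 'a' add -ar; stems whose last vowel is 'o' or 'u' add the prefix zu-; stems whose last vowel is 'e' add -oth.
So furnewib → fuomrnewib.

fuomrnewib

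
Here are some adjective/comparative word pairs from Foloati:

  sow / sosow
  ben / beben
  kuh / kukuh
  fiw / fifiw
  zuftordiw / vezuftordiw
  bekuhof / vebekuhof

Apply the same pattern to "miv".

mimiv

sow and zuftordiw both end in -w yet inflect differently (sosow, vezuftordiw), so the final letter is not what conditions the rule; the number of vowels is.
"miv" has 1 vowel. The stems with 1 vowel (sow → sosow, ben → beben, kuh → kukuh) repeat the first consonant+vowel as a prefix.
The other pattern: stems with 3 vowels add the prefix ve-.
So miv → mimiv.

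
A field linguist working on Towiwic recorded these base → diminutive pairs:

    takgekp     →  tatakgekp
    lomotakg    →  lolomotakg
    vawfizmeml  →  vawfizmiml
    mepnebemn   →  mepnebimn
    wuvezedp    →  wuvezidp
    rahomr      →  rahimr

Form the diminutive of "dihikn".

takgekp and wuvezedp both end in -p yet inflect differently (tatakgekp, wuvezidp), so the final letter is not what conditions the rule; the second-to-last letter is.
"dihikn" has second-to-last letter 'k'. The stems whose second-to-last letter is 'k' (takgekp → tatakgekp, lomotakg → lolomotakg) repeat the first consonant+vowel as a prefix.
The other pattern: stems whose second-to-last letter is 'd' or 'm' change the last vowel to 'i'.
So dihikn → didihikn.

didihikn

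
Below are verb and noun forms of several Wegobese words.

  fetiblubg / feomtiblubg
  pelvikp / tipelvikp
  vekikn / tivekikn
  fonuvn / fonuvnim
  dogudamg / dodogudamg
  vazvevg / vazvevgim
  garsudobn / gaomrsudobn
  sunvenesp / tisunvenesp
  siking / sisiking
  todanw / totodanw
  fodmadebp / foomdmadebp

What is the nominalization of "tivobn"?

garsudobn and fonuvn both end in -n yet inflect differently (gaomrsudobn, fonuvnim), so the final letter is not what conditions the rule; the second-to-last letter is.
"tivobn" has second-to-last letter 'b'. The stems whose second-to-last letter is 'b' (garsudobn → gaomrsudobn, fodmadebp → foomdmadebp, fetiblubg → feomtiblubg) insert -om- after the first vowel.
The other patterns: stems whose second-to-last letter is 'v' add -im; stems whose second-to-last letter is 'm' or 'n' repeat the first consonant+vowel as a prefix; stems whose second-to-last letter is 'k' or 's' add the prefix ti-.
So tivobn → tiomvobn.

tiomvobn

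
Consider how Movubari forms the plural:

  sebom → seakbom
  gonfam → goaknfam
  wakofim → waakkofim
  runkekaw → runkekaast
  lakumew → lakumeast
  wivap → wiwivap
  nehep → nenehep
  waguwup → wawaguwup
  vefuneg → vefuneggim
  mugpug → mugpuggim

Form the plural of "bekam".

gonfam and runkekaw both have last vowel 'a' yet inflect differently (goaknfam, runkekaast), so the last vowel is not what conditions the rule; the final letter is.
"bekam" ends in -m. The stems ending in -m (sebom → seakbom, gonfam → goaknfam, wakofim → waakkofim) insert -ak- after the first vowel.
So bekam → beakkam.

beakkam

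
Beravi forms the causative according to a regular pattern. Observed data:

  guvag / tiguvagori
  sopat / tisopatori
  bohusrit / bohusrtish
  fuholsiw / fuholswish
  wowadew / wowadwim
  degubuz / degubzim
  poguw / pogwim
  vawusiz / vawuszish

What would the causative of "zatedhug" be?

sopat and bohusrit both end in -t yet inflect differently (tisopatori, bohusrtish), so the final letter is not what conditions the rule; the last vowel is.
"zatedhug" has last vowel 'u'. The stems whose last vowel is 'u' (degubuz → degubzim, poguw → pogwim) delete the last vowel and add -im.
The other patterns: stems whose last vowel is 'a' add ti- … -ori around the stem; stems whose last vowel is 'i' delete the last vowel and add -ish.
So zatedhug → zatedhgim.

zatedhgim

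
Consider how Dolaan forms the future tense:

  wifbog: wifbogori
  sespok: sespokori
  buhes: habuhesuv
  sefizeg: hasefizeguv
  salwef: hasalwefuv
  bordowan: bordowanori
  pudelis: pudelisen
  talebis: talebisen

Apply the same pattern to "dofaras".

dofarasori

buhes and pudelis both end in -s yet inflect differently (habuhesuv, pudelisen), so the final letter is not what conditions the rule; the last vowel is.
"dofaras" has last vowel 'a'. The one such stem in the data (bordowan → bordowanori) adds -ori, so the same rule applies.
The other patterns: stems whose last vowel is 'e' add ha- … -uv around the stem; stems whose last vowel is 'i' add -en.
So dofaras → dofarasori.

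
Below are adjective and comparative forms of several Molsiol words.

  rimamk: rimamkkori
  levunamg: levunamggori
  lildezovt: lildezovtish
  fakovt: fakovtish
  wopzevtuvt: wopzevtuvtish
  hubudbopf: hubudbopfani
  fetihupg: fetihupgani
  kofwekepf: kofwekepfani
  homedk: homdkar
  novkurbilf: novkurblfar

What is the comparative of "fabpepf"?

levunamg and fetihupg both end in -g yet inflect differently (levunamggori, fetihupgani), so the final letter is not what conditions the rule; the second-to-last letter is.
"fabpepf" has second-to-last letter 'p'. The stems whose second-to-last letter is 'p' (hubudbopf → hubudbopfani, fetihupg → fetihupgani, kofwekepf → kofwekepfani) add -ani.
The other patterns: stems whose second-to-last letter is 'm' double the final consonant and add -ori; stems whose second-to-last letter is 'v' add -ish; stems whose second-to-last letter is 'd' or 'l' delete the last vowel and add -ar.
So fabpepf → fabpepfani.

fabpepfani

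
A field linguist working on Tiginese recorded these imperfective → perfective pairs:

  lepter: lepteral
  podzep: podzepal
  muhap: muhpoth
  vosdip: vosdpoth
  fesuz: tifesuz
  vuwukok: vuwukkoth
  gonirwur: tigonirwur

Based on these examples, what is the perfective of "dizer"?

dizeral

gonirwur and lepter both end in -r yet inflect differently (tigonirwur, lepteral), so the final letter is not what conditions the rule; the last vowel is.
"dizer" has last vowel 'e'. The stems whose last vowel is 'e' (podzep → podzepal, lepter → lepteral) add -al.
The other patterns: stems whose last vowel is 'u' add the prefix ti-; stems whose last vowel is 'a', 'i' or 'o' delete the last vowel and add -oth.
So dizer → dizeral.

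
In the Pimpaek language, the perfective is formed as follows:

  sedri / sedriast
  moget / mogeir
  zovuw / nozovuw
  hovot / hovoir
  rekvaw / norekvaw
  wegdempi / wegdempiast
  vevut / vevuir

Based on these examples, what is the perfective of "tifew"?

notifew

zovuw and vevut both have last vowel 'u' yet inflect differently (nozovuw, vevuir), so the last vowel is not what conditions the rule; the final letter is.
"tifew" ends in -w. The stems ending in -w (zovuw → nozovuw, rekvaw → norekvaw) add the prefix no-.
So tifew → notifew.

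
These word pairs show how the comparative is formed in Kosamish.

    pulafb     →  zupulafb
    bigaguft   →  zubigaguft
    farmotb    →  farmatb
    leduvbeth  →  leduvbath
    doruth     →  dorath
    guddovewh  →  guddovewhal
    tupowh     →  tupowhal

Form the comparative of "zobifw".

"zobifw" has second-to-last letter 'f'. The stems whose second-to-last letter is 'f' (pulafb → zupulafb, bigaguft → zubigaguft) add the prefix zu-.
So zobifw → zuzobifw.

zuzobifw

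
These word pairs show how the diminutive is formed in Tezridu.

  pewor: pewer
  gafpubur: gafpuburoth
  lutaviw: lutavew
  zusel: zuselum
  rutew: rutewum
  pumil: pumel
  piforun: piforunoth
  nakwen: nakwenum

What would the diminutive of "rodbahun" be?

rodbahunoth

nakwen and piforun both end in -n yet inflect differently (nakwenum, piforunoth), so the final letter is not what conditions the rule; the last vowel is.
"rodbahun" has last vowel 'u'. The stems whose last vowel is 'u' (gafpubur → gafpuburoth, piforun → piforunoth) add -oth.
The other patterns: stems whose last vowel is 'e' add -um; stems whose last vowel is 'i' or 'o' change the last vowel to 'e'.
So rodbahun → rodbahunoth.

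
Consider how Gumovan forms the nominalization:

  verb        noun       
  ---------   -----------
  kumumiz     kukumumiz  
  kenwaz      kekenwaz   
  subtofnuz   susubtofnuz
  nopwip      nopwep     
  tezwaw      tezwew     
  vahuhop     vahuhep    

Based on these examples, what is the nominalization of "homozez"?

kumumiz and nopwip both have last vowel 'i' yet inflect differently (kukumumiz, nopwep), so the last vowel is not what conditions the rule; the final letter is.
"homozez" ends in -z. The stems ending in -z (kumumiz → kukumumiz, kenwaz → kekenwaz, subtofnuz → susubtofnuz) repeat the first consonant+vowel as a prefix.
The other pattern: stems ending in -p or -w change the last vowel to 'e'.
So homozez → hohomozez.

hohomozez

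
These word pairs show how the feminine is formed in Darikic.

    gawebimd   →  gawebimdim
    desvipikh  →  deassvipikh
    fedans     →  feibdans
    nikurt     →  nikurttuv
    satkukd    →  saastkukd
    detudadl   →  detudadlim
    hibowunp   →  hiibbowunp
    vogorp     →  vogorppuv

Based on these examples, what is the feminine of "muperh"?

muperhhuv

"muperh" has second-to-last letter 'r'. The stems whose second-to-last letter is 'r' (nikurt → nikurttuv, vogorp → vogorppuv) double the final consonant and add -uv.
So muperh → muperhhuv.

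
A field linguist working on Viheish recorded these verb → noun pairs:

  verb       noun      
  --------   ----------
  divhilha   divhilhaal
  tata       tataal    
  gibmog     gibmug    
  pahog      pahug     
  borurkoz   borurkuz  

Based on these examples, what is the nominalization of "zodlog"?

zodlug

tata and gibmog both have 2 vowels yet inflect differently (tataal, gibmug), so the number of vowels is not what conditions the rule; the final letter is.
"zodlog" ends in -g. The stems ending in -g (gibmog → gibmug, pahog → pahug) change the last vowel to 'u'.
So zodlog → zodlug.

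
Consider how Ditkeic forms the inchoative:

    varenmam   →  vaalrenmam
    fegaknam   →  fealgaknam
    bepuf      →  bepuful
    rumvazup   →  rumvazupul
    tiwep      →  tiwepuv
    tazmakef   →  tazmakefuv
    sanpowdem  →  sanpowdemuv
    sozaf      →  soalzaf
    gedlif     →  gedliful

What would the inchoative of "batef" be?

varenmam and sanpowdem both end in -m yet inflect differently (vaalrenmam, sanpowdemuv), so the final letter is not what conditions the rule; the last vowel is.
"batef" has last vowel 'e'. The stems whose last vowel is 'e' (tiwep → tiwepuv, sanpowdem → sanpowdemuv, tazmakef → tazmakefuv) add -uv.
So batef → batefuv.

batefuv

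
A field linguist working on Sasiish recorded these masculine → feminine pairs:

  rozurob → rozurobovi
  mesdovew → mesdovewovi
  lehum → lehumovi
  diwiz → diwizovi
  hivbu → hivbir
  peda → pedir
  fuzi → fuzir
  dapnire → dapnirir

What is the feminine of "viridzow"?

"viridzow" ends in a consonant. The stems ending in a consonant (rozurob → rozurobovi, mesdovew → mesdovewovi, lehum → lehumovi) add -ovi.
The other pattern: stems ending in a vowel drop the final letter and add -ir.
So viridzow → viridzowovi.

viridzowovi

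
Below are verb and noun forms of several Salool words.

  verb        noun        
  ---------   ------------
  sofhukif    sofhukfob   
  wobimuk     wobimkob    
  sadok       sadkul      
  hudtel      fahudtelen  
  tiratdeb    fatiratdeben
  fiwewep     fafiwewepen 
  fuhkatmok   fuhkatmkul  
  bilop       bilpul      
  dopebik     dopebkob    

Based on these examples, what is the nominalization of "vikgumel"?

favikgumelen

"vikgumel" has last vowel 'e'. The stems whose last vowel is 'e' (tiratdeb → fatiratdeben, fiwewep → fafiwewepen, hudtel → fahudtelen) add fa- … -en around the stem.
So vikgumel → favikgumelen.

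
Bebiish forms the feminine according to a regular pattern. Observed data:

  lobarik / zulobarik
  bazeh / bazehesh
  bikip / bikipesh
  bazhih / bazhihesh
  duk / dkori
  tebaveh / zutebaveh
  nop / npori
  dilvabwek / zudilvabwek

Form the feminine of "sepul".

"sepul" has 2 vowels. The stems with 2 vowels (bikip → bikipesh, bazeh → bazehesh, bazhih → bazhihesh) add -esh.
The other patterns: stems with 1 vowel delete the last vowel and add -ori; stems with 3 vowels add the prefix zu-.
So sepul → sepulesh.

sepulesh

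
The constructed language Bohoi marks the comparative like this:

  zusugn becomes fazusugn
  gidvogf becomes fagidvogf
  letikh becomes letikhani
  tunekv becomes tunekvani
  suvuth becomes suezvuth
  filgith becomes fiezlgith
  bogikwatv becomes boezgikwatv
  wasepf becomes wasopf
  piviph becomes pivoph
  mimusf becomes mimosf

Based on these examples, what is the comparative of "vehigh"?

favehigh

letikh and suvuth both end in -h yet inflect differently (letikhani, suezvuth), so the final letter is not what conditions the rule; the second-to-last letter is.
"vehigh" has second-to-last letter 'g'. The stems whose second-to-last letter is 'g' (zusugn → fazusugn, gidvogf → fagidvogf) add the prefix fa-.
The other patterns: stems whose second-to-last letter is 'k' add -ani; stems whose second-to-last letter is 't' insert -ez- after the first vowel; stems whose second-to-last letter is 'p' or 's' change the last vowel to 'o'.
So vehigh → favehigh.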